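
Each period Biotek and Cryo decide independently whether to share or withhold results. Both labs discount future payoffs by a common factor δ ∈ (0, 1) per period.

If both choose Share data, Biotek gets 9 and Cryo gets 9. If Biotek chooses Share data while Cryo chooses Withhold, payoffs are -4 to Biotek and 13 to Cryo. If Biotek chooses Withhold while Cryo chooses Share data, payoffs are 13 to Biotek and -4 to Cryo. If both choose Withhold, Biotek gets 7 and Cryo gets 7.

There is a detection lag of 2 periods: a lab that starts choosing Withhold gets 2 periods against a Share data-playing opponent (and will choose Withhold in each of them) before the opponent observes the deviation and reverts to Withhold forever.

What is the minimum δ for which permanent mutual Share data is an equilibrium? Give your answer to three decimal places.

A deviator earns 13 for 2 periods, then 7 forever; cooperating earns 9 forever. Multiplying the IC by (1−δ):
9 ≥ 13(1−δ^2) + 7δ^2, so 6·δ^2 ≥ 4 and δ^2 ≥ 2/3.
δ ≥ (2/3)^(1/2) ≈ 0.816.

0.816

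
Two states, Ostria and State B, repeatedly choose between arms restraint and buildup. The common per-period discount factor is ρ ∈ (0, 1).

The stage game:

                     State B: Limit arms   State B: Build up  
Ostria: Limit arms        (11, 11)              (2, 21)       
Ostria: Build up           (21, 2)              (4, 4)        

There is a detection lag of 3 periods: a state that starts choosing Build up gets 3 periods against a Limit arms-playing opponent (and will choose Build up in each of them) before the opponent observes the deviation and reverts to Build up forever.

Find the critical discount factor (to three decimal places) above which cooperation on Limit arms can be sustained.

A deviator earns 21 for 3 periods, then 4 forever; cooperating earns 11 forever. Multiplying the IC by (1−ρ):
11 ≥ 21(1−ρ^3) + 4ρ^3, so 17·ρ^3 ≥ 10 and ρ^3 ≥ 10/17.
ρ ≥ (10/17)^(1/3) ≈ 0.838.

0.838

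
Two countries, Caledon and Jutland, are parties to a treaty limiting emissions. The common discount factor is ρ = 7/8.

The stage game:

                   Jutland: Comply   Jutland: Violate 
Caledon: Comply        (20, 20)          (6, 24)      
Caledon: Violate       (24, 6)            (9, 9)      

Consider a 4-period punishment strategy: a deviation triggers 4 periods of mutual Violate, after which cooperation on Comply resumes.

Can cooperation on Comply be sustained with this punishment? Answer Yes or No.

IC: ρ+…+ρ^4 ≥ (24−20)/(20−9) = 4/11.
At ρ = 7/8: partial sum = 2.8967 ≥ 0.3636. Cooperation sustainable.

Yes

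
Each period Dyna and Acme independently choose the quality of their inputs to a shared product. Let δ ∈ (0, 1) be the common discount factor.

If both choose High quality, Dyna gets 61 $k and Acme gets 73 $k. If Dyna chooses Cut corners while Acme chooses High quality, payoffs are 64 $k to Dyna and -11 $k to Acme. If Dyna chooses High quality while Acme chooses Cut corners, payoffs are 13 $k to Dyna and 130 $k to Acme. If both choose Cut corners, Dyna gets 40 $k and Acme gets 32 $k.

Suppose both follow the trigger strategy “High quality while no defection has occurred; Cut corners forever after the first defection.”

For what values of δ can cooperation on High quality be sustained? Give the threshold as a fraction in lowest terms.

Dyna: cooperation gives 61 each period; deviation gives 64 once then 40 forever.
  61/(1−δ) ≥ 64 + 40δ/(1−δ) ⇒ δ ≥ 3/24 = 1/8.
Acme: cooperation gives 73 each period; deviation gives 130 once then 32 forever.
  δ ≥ 57/98.
Both must hold, so the binding constraint is Acme's: δ ≥ 57/98.

57/98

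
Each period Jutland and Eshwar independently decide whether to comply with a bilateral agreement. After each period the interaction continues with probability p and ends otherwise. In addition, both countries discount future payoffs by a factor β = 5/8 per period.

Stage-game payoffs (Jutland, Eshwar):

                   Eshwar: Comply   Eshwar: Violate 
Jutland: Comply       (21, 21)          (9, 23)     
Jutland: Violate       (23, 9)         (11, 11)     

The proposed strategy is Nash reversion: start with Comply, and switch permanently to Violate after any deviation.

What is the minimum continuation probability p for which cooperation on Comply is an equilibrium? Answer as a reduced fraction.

With continuation probability p and discount β, the effective per-period discount factor is βp.
Grim-trigger IC: βp ≥ (23−21)/(23−11) = 1/6.
So p ≥ (1/6)/(5/8) = 4/15.

4/15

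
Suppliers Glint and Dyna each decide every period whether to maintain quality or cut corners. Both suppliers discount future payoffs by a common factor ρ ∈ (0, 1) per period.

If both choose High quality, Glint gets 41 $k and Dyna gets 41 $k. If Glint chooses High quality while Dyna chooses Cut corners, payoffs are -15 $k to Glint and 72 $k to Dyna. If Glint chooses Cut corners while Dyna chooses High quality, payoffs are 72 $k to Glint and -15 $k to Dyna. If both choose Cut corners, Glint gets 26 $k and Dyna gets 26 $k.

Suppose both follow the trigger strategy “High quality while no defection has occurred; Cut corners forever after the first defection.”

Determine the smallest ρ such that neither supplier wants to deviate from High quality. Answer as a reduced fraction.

31/46

Under grim trigger the critical discount factor is (T−C)/(T−P) with T = 72, C = 41, P = 26.
ρ* = (72−41)/(72−26) = 31/46.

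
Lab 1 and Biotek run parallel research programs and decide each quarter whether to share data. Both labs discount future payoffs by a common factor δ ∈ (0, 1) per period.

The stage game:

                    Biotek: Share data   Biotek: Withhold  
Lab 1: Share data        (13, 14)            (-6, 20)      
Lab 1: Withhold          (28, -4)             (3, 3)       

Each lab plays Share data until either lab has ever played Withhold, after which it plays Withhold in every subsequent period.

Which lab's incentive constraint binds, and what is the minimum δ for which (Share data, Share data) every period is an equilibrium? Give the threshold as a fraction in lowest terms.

Lab 1; δ ≥ 3/5

Lab 1: cooperation gives 13 each period; deviation gives 28 once then 3 forever.
  13/(1−δ) ≥ 28 + 3δ/(1−δ) ⇒ δ ≥ 15/25 = 3/5.
Biotek: cooperation gives 14 each period; deviation gives 20 once then 3 forever.
  δ ≥ 6/17.
Both must hold, so the binding constraint is Lab 1's: δ ≥ 3/5.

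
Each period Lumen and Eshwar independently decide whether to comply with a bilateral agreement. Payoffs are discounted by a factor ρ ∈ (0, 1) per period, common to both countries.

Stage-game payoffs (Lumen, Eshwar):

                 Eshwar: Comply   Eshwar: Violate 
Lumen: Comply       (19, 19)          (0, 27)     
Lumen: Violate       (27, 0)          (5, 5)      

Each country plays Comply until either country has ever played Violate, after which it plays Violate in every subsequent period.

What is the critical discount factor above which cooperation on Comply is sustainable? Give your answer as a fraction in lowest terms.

4/11

One-period gain from deviating is 27 − 19 = 8. The loss is 19 − 5 = 14 in every subsequent period, with present value 14·ρ/(1−ρ).
Deviation is unprofitable when 14·ρ/(1−ρ) ≥ 8, i.e. ρ/(1−ρ) ≥ 4/7.
Equivalently ρ ≥ 8/(8+14) = 4/11.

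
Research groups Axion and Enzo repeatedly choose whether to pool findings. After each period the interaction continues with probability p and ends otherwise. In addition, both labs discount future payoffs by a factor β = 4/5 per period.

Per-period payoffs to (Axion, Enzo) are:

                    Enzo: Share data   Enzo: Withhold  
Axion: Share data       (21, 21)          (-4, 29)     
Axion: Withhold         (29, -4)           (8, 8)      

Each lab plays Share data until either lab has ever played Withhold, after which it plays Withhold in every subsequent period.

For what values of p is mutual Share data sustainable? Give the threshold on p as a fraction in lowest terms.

With continuation probability p and discount β, the effective per-period discount factor is βp.
Grim-trigger IC: βp ≥ (29−21)/(29−8) = 8/21.
So p ≥ (8/21)/(4/5) = 10/21.

10/21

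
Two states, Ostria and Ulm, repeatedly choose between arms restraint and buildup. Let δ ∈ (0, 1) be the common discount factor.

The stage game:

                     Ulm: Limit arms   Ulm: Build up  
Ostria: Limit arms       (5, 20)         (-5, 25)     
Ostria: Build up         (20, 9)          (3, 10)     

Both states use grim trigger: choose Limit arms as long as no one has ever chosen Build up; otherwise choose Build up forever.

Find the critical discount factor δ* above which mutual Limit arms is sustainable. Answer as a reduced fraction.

Ostria's threshold: (20−5)/(20−3) = 15/17.
Ulm's threshold: (25−20)/(25−10) = 1/3.
15/17 > 1/3, so Ostria binds and δ* = 15/17.

15/17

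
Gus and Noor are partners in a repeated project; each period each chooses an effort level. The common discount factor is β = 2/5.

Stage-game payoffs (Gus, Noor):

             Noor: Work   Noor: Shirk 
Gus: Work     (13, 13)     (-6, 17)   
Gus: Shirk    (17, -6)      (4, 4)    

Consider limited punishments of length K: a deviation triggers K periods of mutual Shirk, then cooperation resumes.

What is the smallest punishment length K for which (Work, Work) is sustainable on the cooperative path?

No profitable deviation requires (13−4)(β+…+β^K) ≥ 17−13, i.e. β+…+β^K ≥ 4/9 ≈ 0.4444.
With β = 2/5, the partial sums are K=1: 0.4000, K=2: 0.5600.
K = 2 is the first length at which the sum reaches 0.4444.

2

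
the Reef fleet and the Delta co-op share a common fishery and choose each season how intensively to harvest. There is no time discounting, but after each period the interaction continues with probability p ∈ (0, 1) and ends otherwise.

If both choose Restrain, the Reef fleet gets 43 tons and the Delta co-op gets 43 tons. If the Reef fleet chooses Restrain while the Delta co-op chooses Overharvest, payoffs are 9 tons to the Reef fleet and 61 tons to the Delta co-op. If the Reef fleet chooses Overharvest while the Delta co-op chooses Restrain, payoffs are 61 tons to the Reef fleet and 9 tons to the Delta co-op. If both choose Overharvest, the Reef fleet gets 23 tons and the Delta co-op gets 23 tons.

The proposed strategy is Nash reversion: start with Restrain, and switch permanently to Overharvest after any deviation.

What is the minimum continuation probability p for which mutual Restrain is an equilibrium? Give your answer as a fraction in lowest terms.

Expected cooperation value is 43 + p·43 + p²·43 + … = 43/(1−p); deviation gives 61 + p·23/(1−p).
43 ≥ 61(1−p) + 23p ⇒ 38p ≥ 18 ⇒ p ≥ 18/38 = 9/19.

9/19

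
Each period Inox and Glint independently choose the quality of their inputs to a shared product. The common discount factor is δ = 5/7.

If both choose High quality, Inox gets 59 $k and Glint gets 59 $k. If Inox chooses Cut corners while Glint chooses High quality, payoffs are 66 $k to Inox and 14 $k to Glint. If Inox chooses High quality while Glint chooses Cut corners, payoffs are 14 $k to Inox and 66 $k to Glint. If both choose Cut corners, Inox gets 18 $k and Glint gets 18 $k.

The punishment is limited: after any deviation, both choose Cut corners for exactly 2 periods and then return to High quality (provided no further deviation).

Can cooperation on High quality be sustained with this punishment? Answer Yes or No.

Comparing payoff streams over the 3 periods until play realigns: cooperate → 59(1+δ+…+δ^2); deviate → 66 + 18(δ+…+δ^2).
Cooperation is sustained iff (59−18)(δ+…+δ^2) ≥ 66−59.
δ+…+δ^2 = 5/7·(1−(5/7)^2)/(1−5/7) = 1.2245, and (66−59)/(59−18) = 0.1707.
1.2245 ≥ 0.1707, so cooperation is sustainable.

Yes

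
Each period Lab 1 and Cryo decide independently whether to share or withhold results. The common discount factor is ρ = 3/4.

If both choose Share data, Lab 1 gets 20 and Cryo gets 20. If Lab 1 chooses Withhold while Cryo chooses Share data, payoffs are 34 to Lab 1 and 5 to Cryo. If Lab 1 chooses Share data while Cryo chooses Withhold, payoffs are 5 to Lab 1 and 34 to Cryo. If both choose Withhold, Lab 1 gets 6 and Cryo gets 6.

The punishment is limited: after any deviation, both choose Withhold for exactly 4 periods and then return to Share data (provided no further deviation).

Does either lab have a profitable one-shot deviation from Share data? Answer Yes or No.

No

IC: ρ+…+ρ^4 ≥ (34−20)/(20−6) = 1.
At ρ = 3/4: partial sum = 2.0508 ≥ 1.0000. Cooperation sustainable.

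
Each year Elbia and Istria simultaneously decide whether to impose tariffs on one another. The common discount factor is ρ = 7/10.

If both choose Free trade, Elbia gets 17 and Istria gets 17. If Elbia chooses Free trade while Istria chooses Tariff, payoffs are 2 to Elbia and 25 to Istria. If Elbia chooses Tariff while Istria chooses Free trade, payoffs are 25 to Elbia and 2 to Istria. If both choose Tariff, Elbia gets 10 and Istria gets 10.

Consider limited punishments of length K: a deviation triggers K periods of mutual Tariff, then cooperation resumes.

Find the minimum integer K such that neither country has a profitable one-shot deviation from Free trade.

2

Need Σ_{k=1}^{K} ρ^k ≥ (25−17)/(17−10) = 1.1429 at ρ = 7/10.
At K = 1 the sum is 0.7000 < 1.1429; at K = 2 it is 1.1900 ≥ 1.1429.
So the minimum punishment length is K = 2.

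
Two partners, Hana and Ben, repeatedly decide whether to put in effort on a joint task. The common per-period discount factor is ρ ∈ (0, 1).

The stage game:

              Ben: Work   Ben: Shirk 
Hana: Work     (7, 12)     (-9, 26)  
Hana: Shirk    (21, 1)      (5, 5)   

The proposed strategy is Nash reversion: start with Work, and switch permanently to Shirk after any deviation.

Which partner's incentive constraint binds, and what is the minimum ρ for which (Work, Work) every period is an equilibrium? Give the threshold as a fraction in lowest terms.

For Hana: deviation gain 21−7 = 14, per-period punishment loss 7−5 = 2. IC gives ρ ≥ 14/16 = 7/8.
For Ben: gain 14, loss 7 per period, so ρ ≥ 14/21 = 2/3.
The tighter constraint is Hana's, so cooperation needs ρ ≥ 7/8.

Hana; ρ ≥ 7/8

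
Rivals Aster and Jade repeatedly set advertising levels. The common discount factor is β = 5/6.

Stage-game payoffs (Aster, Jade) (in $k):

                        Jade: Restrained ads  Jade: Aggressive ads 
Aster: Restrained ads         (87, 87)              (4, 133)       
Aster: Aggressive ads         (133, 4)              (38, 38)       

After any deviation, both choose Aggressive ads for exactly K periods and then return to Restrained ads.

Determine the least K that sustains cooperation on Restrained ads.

2

IC: β(1−β^K)/(1−β) ≥ (133−87)/(87−38) = 46/49.
With β = 5/6: need 1 − β^K ≥ 46/49·(1−5/6)/(5/6), i.e. β^K ≤ 0.8122.
Since (5/6)^1 = 0.8333 and (5/6)^2 = 0.6944, the smallest such K is 2.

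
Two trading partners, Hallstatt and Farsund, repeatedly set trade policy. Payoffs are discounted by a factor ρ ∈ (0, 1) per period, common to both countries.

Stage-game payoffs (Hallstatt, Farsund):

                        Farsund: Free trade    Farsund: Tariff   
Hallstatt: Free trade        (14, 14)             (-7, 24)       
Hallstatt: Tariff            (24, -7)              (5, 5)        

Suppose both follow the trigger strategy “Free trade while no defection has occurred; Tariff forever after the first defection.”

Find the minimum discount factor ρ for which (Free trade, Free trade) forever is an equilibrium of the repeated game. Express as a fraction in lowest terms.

Cooperation forever yields 14 each period: 14/(1−ρ).
Deviating yields 24 once, then 5 forever: 24 + 5ρ/(1−ρ).
No profitable deviation requires 14/(1−ρ) ≥ 24 + 5ρ/(1−ρ).
Multiplying by (1−ρ): 14 ≥ 24(1−ρ) + 5ρ = 24 − 19ρ.
So 19ρ ≥ 10, i.e. ρ ≥ 10/19.

10/19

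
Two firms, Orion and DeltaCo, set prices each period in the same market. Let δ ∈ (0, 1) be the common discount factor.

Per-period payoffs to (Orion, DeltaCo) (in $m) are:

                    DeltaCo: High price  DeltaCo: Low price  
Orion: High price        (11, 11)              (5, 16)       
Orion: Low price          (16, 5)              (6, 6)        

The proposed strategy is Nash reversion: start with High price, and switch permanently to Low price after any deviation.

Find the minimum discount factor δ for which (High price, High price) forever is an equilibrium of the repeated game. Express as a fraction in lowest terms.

Under grim trigger the critical discount factor is (T−C)/(T−P) with T = 16, C = 11, P = 6.
δ* = (16−11)/(16−6) = 5/10 = 1/2.

1/2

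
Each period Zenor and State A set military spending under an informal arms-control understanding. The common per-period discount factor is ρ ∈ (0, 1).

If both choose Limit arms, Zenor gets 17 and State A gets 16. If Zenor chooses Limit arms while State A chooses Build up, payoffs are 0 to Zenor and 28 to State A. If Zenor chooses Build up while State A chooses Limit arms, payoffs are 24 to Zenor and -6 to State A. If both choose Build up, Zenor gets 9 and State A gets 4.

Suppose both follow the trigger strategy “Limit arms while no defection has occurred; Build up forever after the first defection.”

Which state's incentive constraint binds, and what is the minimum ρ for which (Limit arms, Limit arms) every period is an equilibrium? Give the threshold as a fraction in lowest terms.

State A; ρ ≥ 1/2

Zenor's threshold: (24−17)/(24−9) = 7/15.
State A's threshold: (28−16)/(28−4) = 1/2.
7/15 < 1/2, so State A binds and ρ* = 1/2.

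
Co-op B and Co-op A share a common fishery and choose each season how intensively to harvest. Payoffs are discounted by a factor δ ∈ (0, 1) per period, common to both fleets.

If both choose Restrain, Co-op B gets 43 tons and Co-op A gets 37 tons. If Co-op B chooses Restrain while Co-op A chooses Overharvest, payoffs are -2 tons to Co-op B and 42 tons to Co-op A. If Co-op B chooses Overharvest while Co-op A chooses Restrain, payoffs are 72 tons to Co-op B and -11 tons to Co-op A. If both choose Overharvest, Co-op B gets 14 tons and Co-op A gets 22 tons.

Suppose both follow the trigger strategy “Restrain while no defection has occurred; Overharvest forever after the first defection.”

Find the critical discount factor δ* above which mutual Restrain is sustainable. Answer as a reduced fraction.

1/2

For Co-op B: deviation gain 72−43 = 29, per-period punishment loss 43−14 = 29. IC gives δ ≥ 29/58 = 1/2.
For Co-op A: gain 5, loss 15 per period, so δ ≥ 5/20 = 1/4.
The tighter constraint is Co-op B's, so cooperation needs δ ≥ 1/2.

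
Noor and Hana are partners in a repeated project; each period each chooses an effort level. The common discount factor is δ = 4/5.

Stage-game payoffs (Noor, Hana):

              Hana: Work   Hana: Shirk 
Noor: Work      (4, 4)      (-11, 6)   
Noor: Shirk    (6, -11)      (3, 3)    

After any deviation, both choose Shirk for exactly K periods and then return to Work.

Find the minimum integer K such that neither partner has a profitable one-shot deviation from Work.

4

IC: δ(1−δ^K)/(1−δ) ≥ (6−4)/(4−3) = 2.
With δ = 4/5: need 1 − δ^K ≥ 2·(1−4/5)/(4/5), i.e. δ^K ≤ 0.5000.
Since (4/5)^3 = 0.5120 and (4/5)^4 = 0.4096, the smallest such K is 4.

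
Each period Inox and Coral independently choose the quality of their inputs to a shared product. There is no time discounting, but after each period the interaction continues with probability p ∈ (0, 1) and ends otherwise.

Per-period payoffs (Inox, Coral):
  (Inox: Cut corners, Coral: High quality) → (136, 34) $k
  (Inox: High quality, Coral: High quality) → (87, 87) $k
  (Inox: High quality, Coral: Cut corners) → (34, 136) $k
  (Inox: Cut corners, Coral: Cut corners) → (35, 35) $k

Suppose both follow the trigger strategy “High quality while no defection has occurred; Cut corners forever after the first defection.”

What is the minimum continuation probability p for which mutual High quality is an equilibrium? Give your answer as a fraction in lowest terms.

49/101

Expected cooperation value is 87 + p·87 + p²·87 + … = 87/(1−p); deviation gives 136 + p·35/(1−p).
87 ≥ 136(1−p) + 35p ⇒ 101p ≥ 49 ⇒ p ≥ 49/101.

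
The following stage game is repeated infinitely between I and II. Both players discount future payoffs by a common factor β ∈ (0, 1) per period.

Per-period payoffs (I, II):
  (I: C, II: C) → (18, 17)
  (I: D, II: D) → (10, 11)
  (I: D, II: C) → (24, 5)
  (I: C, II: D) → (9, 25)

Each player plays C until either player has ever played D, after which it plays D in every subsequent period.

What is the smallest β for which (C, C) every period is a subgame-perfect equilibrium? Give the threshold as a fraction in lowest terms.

4/7

I's threshold: (24−18)/(24−10) = 3/7.
II's threshold: (25−17)/(25−11) = 4/7.
3/7 < 4/7, so II binds and β* = 4/7.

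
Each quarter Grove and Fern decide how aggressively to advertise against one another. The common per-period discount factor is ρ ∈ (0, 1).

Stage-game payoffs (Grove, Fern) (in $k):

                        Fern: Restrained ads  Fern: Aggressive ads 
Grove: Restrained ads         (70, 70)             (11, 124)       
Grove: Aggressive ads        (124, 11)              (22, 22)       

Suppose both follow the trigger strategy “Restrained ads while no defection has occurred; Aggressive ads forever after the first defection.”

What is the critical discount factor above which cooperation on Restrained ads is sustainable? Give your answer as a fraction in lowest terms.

One-period gain from deviating is 124 − 70 = 54. The loss is 70 − 22 = 48 in every subsequent period, with present value 48·ρ/(1−ρ).
Deviation is unprofitable when 48·ρ/(1−ρ) ≥ 54, i.e. ρ/(1−ρ) ≥ 9/8.
Equivalently ρ ≥ 54/(54+48) = 9/17.

9/17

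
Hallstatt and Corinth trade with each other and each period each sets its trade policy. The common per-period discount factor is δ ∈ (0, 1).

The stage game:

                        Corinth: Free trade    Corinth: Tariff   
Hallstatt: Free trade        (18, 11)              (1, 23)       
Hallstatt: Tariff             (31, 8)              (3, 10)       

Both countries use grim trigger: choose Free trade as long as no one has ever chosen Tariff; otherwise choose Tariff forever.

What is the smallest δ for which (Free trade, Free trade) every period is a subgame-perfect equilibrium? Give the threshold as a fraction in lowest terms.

Hallstatt: cooperation gives 18 each period; deviation gives 31 once then 3 forever.
  18/(1−δ) ≥ 31 + 3δ/(1−δ) ⇒ δ ≥ 13/28.
Corinth: cooperation gives 11 each period; deviation gives 23 once then 10 forever.
  δ ≥ 12/13.
Both must hold, so the binding constraint is Corinth's: δ ≥ 12/13.

12/13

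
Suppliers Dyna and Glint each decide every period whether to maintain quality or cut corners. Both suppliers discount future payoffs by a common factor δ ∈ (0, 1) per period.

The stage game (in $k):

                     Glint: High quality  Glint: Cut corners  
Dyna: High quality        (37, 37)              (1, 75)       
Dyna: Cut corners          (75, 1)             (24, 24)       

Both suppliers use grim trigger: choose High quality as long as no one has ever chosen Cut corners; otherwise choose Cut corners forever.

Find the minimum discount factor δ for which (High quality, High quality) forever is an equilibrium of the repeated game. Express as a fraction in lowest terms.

38/51

Under grim trigger the critical discount factor is (T−C)/(T−P) with T = 75, C = 37, P = 24.
δ* = (75−37)/(75−24) = 38/51.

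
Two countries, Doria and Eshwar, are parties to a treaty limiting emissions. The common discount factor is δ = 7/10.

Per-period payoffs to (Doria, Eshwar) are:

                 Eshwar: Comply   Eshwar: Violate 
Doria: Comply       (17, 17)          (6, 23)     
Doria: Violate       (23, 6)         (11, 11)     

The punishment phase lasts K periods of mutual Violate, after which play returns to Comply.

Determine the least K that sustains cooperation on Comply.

2

IC: δ(1−δ^K)/(1−δ) ≥ (23−17)/(17−11) = 1.
With δ = 7/10: need 1 − δ^K ≥ 1·(1−7/10)/(7/10), i.e. δ^K ≤ 0.5714.
Since (7/10)^1 = 0.7000 and (7/10)^2 = 0.4900, the smallest such K is 2.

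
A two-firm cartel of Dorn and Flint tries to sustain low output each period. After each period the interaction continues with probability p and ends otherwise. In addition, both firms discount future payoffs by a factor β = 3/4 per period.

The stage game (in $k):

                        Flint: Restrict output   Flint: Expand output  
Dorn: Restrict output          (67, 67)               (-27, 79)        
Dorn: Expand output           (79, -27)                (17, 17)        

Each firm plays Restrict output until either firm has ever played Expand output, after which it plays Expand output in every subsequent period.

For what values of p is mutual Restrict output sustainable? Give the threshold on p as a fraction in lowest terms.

8/31

Expected continuation weight on next period's payoff is β·p = 3/4·p, which plays the role of the discount factor.
Cooperation requires 3/4·p ≥ (79−67)/(79−17) = 6/31, hence p ≥ 8/31.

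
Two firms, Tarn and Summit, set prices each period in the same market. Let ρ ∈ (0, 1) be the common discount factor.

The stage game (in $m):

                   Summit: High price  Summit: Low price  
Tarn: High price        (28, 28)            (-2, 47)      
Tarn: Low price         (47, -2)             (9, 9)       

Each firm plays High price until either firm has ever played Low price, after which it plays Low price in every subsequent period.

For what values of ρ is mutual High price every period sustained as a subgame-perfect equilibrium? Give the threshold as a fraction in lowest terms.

1/2

28/(1−ρ) ≥ 47 + 9ρ/(1−ρ)
28 ≥ 47 − 38ρ
ρ ≥ 19/38 = 1/2.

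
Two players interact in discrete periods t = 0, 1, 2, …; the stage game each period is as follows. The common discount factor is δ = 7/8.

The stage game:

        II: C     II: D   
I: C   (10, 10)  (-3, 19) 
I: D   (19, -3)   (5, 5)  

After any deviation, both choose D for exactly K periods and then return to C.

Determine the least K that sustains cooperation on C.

3

No profitable deviation requires (10−5)(δ+…+δ^K) ≥ 19−10, i.e. δ+…+δ^K ≥ 9/5 ≈ 1.8000.
With δ = 7/8, the partial sums are K=1: 0.8750, K=2: 1.6406, K=3: 2.3105.
K = 3 is the first length at which the sum reaches 1.8000.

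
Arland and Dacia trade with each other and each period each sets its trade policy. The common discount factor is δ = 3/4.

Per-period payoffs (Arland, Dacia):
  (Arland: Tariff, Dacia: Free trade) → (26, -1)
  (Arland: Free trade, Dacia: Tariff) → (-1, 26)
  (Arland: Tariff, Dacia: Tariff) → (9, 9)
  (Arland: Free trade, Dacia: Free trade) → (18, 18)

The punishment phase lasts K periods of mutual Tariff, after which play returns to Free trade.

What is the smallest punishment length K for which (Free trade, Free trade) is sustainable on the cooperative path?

No profitable deviation requires (18−9)(δ+…+δ^K) ≥ 26−18, i.e. δ+…+δ^K ≥ 8/9 ≈ 0.8889.
With δ = 3/4, the partial sums are K=1: 0.7500, K=2: 1.3125.
K = 2 is the first length at which the sum reaches 0.8889.

2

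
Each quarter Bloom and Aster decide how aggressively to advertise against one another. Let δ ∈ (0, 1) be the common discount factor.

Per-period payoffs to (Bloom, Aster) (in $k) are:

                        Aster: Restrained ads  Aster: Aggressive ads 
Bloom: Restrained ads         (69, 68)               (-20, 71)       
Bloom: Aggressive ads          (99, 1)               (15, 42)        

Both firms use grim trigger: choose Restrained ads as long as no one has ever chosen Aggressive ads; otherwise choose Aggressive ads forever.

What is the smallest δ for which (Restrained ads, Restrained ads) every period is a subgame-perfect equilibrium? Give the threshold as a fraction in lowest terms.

5/14

For Bloom: deviation gain 99−69 = 30, per-period punishment loss 69−15 = 54. IC gives δ ≥ 30/84 = 5/14.
For Aster: gain 3, loss 26 per period, so δ ≥ 3/29.
The tighter constraint is Bloom's, so cooperation needs δ ≥ 5/14.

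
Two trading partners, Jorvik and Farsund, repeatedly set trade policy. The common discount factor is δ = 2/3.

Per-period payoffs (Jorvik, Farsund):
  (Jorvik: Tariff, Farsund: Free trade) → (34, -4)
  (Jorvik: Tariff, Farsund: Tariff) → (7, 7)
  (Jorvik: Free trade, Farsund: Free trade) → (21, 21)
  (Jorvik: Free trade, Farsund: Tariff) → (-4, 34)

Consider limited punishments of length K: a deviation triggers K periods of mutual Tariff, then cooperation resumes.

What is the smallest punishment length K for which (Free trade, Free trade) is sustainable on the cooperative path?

2

IC: δ(1−δ^K)/(1−δ) ≥ (34−21)/(21−7) = 13/14.
With δ = 2/3: need 1 − δ^K ≥ 13/14·(1−2/3)/(2/3), i.e. δ^K ≤ 0.5357.
Since (2/3)^1 = 0.6667 and (2/3)^2 = 0.4444, the smallest such K is 2.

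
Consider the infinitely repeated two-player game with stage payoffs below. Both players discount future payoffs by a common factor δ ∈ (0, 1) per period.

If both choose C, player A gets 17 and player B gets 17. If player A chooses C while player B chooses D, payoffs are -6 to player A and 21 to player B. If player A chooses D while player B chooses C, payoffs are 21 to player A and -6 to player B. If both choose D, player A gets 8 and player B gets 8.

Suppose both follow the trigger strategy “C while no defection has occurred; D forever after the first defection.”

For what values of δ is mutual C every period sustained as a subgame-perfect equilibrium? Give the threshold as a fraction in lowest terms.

4/13

One-period gain from deviating is 21 − 17 = 4. The loss is 17 − 8 = 9 in every subsequent period, with present value 9·δ/(1−δ).
Deviation is unprofitable when 9·δ/(1−δ) ≥ 4, i.e. δ/(1−δ) ≥ 4/9.
Equivalently δ ≥ 4/(4+9) = 4/13.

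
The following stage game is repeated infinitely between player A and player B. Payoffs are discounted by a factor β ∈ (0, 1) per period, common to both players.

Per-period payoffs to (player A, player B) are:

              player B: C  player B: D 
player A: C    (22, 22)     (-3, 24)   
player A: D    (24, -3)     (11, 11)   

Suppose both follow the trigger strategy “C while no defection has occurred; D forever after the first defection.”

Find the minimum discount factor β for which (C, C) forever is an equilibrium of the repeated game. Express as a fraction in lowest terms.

22/(1−β) ≥ 24 + 11β/(1−β)
22 ≥ 24 − 13β
β ≥ 2/13.

2/13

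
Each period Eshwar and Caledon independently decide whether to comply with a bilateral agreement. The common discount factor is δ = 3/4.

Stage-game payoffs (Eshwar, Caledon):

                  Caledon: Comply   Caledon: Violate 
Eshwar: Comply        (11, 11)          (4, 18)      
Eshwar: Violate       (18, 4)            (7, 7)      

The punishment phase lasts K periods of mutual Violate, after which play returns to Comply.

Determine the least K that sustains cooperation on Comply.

4

No profitable deviation requires (11−7)(δ+…+δ^K) ≥ 18−11, i.e. δ+…+δ^K ≥ 7/4 ≈ 1.7500.
With δ = 3/4, the partial sums are K=1: 0.7500, K=2: 1.3125, K=3: 1.7344, K=4: 2.0508.
K = 4 is the first length at which the sum reaches 1.7500.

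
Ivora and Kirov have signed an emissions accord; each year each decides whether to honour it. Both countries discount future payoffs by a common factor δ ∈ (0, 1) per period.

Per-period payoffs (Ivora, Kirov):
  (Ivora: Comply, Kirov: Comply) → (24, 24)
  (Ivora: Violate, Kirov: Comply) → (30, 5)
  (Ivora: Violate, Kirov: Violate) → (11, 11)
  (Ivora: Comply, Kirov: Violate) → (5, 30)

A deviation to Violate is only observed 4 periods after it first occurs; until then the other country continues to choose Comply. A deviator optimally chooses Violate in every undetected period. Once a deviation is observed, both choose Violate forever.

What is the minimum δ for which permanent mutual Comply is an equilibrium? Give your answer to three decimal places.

A deviator earns 30 for 4 periods, then 11 forever; cooperating earns 24 forever. Multiplying the IC by (1−δ):
24 ≥ 30(1−δ^4) + 11δ^4, so 19·δ^4 ≥ 6 and δ^4 ≥ 6/19.
δ ≥ (6/19)^(1/4) ≈ 0.750.

0.750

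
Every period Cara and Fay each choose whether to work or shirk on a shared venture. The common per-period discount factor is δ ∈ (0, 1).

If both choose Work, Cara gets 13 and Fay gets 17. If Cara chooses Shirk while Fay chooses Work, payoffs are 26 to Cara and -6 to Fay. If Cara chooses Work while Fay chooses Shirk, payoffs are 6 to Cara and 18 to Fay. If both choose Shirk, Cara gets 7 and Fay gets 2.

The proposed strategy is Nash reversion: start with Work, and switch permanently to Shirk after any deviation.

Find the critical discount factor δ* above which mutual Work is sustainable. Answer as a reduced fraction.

Cara: cooperation gives 13 each period; deviation gives 26 once then 7 forever.
  13/(1−δ) ≥ 26 + 7δ/(1−δ) ⇒ δ ≥ 13/19.
Fay: cooperation gives 17 each period; deviation gives 18 once then 2 forever.
  δ ≥ 1/16.
Both must hold, so the binding constraint is Cara's: δ ≥ 13/19.

13/19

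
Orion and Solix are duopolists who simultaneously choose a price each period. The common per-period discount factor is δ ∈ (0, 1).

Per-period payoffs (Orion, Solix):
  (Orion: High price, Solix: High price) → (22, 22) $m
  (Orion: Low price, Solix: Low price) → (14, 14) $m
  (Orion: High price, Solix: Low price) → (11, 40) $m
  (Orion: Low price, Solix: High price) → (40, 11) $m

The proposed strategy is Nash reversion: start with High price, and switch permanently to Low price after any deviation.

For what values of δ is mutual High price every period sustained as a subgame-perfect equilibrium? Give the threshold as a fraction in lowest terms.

22/(1−δ) ≥ 40 + 14δ/(1−δ)
22 ≥ 40 − 26δ
δ ≥ 18/26 = 9/13.

9/13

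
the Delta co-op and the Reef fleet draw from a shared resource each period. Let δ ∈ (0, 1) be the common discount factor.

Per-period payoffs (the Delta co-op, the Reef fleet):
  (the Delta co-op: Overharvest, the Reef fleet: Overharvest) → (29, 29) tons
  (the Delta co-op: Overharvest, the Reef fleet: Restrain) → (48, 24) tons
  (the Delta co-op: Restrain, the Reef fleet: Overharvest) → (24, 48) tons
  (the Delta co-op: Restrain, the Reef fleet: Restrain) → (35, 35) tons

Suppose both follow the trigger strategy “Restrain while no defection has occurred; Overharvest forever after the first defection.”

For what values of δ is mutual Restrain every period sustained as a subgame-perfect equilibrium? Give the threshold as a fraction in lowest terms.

Under grim trigger the critical discount factor is (T−C)/(T−P) with T = 48, C = 35, P = 29.
δ* = (48−35)/(48−29) = 13/19.

13/19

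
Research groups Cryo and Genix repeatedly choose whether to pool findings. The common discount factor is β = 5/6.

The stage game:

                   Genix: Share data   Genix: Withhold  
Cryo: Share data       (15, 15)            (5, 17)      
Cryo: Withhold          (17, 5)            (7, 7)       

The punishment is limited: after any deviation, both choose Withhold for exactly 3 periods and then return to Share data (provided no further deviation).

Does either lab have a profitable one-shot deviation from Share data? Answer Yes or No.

A one-shot deviation gives 17 now, then 7 for 3 periods, then back to 15.
Gain from deviating: (17−15) today; loss: (15−7) in each of the next 3 periods.
No-deviation condition: (15−7)(β+…+β^3) ≥ 17−15, i.e. β+…+β^3 ≥ 1/4.
At β = 5/6: β+…+β^3 = 2.1065 ≥ 0.2500.
So cooperation is sustainable.

No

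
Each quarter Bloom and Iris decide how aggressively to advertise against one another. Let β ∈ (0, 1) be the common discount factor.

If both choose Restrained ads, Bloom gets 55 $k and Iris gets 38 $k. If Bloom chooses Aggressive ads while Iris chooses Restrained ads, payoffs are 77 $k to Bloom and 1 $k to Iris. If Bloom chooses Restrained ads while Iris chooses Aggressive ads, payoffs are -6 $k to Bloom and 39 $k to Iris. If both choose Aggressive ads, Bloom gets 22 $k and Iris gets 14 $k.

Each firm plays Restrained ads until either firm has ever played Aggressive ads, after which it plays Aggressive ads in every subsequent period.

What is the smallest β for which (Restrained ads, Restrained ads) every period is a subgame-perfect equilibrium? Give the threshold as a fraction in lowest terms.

Bloom's threshold: (77−55)/(77−22) = 2/5.
Iris's threshold: (39−38)/(39−14) = 1/25.
2/5 > 1/25, so Bloom binds and β* = 2/5.

2/5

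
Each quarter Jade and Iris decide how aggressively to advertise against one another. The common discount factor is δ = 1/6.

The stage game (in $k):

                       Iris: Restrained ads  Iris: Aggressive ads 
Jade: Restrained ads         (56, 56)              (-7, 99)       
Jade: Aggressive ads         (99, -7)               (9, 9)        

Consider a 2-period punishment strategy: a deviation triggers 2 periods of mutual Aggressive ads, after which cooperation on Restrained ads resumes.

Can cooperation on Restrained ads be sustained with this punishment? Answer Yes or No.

IC: δ+…+δ^2 ≥ (99−56)/(56−9) = 43/47.
At δ = 1/6: partial sum = 0.1944 < 0.9149. Cooperation not sustainable.

No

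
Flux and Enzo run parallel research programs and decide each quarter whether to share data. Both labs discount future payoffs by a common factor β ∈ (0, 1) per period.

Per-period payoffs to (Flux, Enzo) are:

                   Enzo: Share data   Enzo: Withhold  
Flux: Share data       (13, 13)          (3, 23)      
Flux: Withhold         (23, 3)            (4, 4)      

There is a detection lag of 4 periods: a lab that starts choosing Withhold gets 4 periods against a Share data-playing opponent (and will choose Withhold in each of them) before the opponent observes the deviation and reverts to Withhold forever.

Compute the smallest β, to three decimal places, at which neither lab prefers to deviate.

0.852

A deviator earns 23 for 4 periods, then 4 forever; cooperating earns 13 forever. Multiplying the IC by (1−β):
13 ≥ 23(1−β^4) + 4β^4, so 19·β^4 ≥ 10 and β^4 ≥ 10/19.
β ≥ (10/19)^(1/4) ≈ 0.852.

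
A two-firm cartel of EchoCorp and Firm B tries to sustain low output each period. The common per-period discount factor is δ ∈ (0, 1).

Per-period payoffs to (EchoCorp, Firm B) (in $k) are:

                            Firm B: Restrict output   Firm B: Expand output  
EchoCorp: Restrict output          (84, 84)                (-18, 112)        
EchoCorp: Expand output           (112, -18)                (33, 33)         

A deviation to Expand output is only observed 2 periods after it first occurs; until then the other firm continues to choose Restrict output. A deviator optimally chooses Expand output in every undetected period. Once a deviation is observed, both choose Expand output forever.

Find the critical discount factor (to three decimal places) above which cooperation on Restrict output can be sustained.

0.595

A deviator earns 112 for 2 periods, then 33 forever; cooperating earns 84 forever. Multiplying the IC by (1−δ):
84 ≥ 112(1−δ^2) + 33δ^2, so 79·δ^2 ≥ 28 and δ^2 ≥ 28/79.
δ ≥ (28/79)^(1/2) ≈ 0.595.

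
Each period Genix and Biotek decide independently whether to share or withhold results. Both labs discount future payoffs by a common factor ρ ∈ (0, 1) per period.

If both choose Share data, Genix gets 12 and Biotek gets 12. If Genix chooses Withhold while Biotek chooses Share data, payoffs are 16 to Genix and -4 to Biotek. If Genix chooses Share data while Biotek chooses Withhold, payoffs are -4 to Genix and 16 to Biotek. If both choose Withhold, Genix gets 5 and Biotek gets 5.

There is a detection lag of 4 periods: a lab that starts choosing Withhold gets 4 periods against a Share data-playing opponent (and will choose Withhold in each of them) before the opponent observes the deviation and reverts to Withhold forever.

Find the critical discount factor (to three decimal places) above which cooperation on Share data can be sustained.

0.777

Deviating for the 4 undetected periods gains 16−12 = 4 per period over cooperation, then loses 12−5 = 7 per period forever once punishment starts.
Gain: 4(1 + ρ + … + ρ^3); loss: 7·ρ^4/(1−ρ).
No profitable deviation ⇔ 4(1−ρ^4) ≤ 7·ρ^4, i.e. ρ^4 ≥ 4/(4+7) = 4/11.
Hence ρ ≥ (4/11)^(1/4) ≈ 0.777.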